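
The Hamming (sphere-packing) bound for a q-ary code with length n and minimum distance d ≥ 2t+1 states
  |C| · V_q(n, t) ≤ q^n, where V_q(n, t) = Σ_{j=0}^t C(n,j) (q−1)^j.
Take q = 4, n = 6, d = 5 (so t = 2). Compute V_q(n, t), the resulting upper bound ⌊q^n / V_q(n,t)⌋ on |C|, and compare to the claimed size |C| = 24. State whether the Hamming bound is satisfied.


V_q(n, t) = 154, q^n = 4096, Hamming bound = 26, |C| = 24 ≤ bound (satisfied).

Step 1: Compute V_q(n, t) = Σ_{j=0}^2 C(n, j) (q−1)^j.
  j = 0: C(6,0)·(3)^0 = 1·1 = 1.
  j = 1: C(6,1)·(3)^1 = 6·3 = 18.
  j = 2: C(6,2)·(3)^2 = 15·9 = 135.
  V_q(n, t) = 1 + 18 + 135 = 154.
Step 2: q^n = 4^6 = 4096.
Step 3: Hamming bound ⌊q^n / V_q(n,t)⌋ = ⌊4096/154⌋ = 26.
Step 4: Compare |C| = 24 to 26: satisfied.
The claimed |C| lies below the Hamming bound.


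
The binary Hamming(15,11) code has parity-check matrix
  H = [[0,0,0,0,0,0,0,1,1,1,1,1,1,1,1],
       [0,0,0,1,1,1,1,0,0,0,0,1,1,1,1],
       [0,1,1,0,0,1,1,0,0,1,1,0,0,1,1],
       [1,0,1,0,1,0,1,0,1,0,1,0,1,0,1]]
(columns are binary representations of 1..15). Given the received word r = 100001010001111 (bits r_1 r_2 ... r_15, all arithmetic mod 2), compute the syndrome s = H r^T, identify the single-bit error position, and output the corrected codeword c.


s = (1, 1, 1, 1)^T, error position = 15, corrected codeword c = 100001010001110

Compute s = H r^T mod 2 one row at a time:
  s_1 = 1 + 0 + 0 + 0 + 1 + 1 + 1 + 1 = 5 ≡ 1 (mod 2).
  s_2 = 0 + 0 + 1 + 0 + 1 + 1 + 1 + 1 = 5 ≡ 1 (mod 2).
  s_3 = 0 + 0 + 1 + 0 + 0 + 0 + 1 + 1 = 3 ≡ 1 (mod 2).
  s_4 = 1 + 0 + 0 + 0 + 0 + 0 + 1 + 1 = 3 ≡ 1 (mod 2).
s = (1, 1, 1, 1)^T — this equals column 15 of H (binary 1111), so error is at position 15.
Correct: flip bit 15 of r = 100001010001111 to get c = 100001010001110.


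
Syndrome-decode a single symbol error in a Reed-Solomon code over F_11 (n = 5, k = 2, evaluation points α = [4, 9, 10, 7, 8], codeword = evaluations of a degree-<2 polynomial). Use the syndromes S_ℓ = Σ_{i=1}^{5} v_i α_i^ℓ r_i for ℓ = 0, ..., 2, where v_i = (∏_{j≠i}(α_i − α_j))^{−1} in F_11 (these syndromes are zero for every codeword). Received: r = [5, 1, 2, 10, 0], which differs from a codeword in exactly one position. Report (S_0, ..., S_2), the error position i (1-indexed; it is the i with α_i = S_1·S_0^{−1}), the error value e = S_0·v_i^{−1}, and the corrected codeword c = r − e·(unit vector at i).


S = (8, 10, 7), error at position 1, error magnitude e = 9, c = [7, 1, 2, 10, 0].

Step 1: column multipliers v_i = (∏_{j≠i}(α_i − α_j))^{−1} mod 11.
  i = 1 (α = 4): (4−9)(4−10)(4−7)(4−8) = (−5)·(−6)·(−3)·(−4) = 360 ≡ 8, so v_1 = 8^{−1} = 7 (mod 11).
  i = 2 (α = 9): (9−4)(9−10)(9−7)(9−8) = 5·(−1)·2·1 = −10 ≡ 1, so v_2 = 1^{−1} = 1 (mod 11).
  i = 3 (α = 10): (10−4)(10−9)(10−7)(10−8) = 6·1·3·2 = 36 ≡ 3, so v_3 = 3^{−1} = 4 (mod 11).
  i = 4 (α = 7): (7−4)(7−9)(7−10)(7−8) = 3·(−2)·(−3)·(−1) = −18 ≡ 4, so v_4 = 4^{−1} = 3 (mod 11).
  i = 5 (α = 8): (8−4)(8−9)(8−10)(8−7) = 4·(−1)·(−2)·1 = 8 ≡ 8, so v_5 = 8^{−1} = 7 (mod 11).
  v = [7, 1, 4, 3, 7].
Step 2: syndromes of r = [5, 1, 2, 10, 0] (all sums mod 11).
  S_0 = Σ v_i r_i = 7·5 + 1·1 + 4·2 + 3·10 + 7·0 = 74 ≡ 8.
  S_1 = Σ v_i α_i r_i = 7·4·5 + 1·9·1 + 4·10·2 + 3·7·10 + 7·8·0 = 439 ≡ 10.
  α_i^2 mod 11 = [5, 4, 1, 5, 9].
  S_2 = Σ v_i α_i^2 r_i = 7·5·5 + 1·4·1 + 4·1·2 + 3·5·10 + 7·9·0 = 337 ≡ 7.
  S = (8, 10, 7) ≠ 0, so r is not a codeword (an error is present).
Step 3: locate the error. For a single error e at position i, S_ℓ = v_i·e·α_i^ℓ, so α_err = S_1/S_0.
  S_0^{−1} = 8^{−1} = 7 (mod 11), so α_err = 10·7 = 70 ≡ 4 = α_1. Error position i = 1.
  Consistency check: S_2/S_1 = 7·10 = 70 ≡ 4 = α_err ✓ (single-error assumption holds).
Step 4: error magnitude e = S_0/v_1 = S_0·∏_{j≠1}(α_1 − α_j) = 8·8 = 64 ≡ 9 (mod 11).
Step 5: correct position 1: c_1 = r_1 − e = 5 − 9 ≡ 7 (mod 11). Hence c = [7, 1, 2, 10, 0].
  Check: interpolating c through the α_i gives m(x) = 3 + 1·x (degree < 2) with m(α_i) = c_i for every i, so c is indeed a codeword.


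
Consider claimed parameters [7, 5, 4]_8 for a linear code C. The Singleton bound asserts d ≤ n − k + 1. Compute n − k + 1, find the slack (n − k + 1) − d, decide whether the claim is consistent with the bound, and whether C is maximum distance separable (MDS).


Singleton RHS = n − k + 1 = 3, slack = -1, bound violated (no such code; not MDS).

Singleton bound: d ≤ n − k + 1.
Here n = 7, k = 5, so n − k + 1 = 3.
Given d = 4, check d ≤ 3: NO.
Slack = (n − k + 1) − d = -1.
The slack is negative: d = 4 exceeds n − k + 1 = 3 by 1, so the Singleton bound is violated and no linear [7, 5, 4]_8 code can exist. In particular it is not MDS (MDS requires d = n − k + 1 exactly).
Description: the claimed parameters are [7, 5, 4]_8; such a code would be impossible (violates the Singleton bound).


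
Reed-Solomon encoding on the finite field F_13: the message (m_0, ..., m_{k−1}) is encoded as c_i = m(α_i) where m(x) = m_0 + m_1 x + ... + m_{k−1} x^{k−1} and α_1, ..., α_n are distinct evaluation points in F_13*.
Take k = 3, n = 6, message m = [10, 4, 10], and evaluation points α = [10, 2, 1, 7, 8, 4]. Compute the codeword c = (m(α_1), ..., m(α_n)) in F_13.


c = [10, 6, 11, 8, 6, 4]

Message polynomial: m(x) = 10 + 4·x + 10·x^2 (mod 13).
For each evaluation point α_i, compute m(α_i) mod 13:
  α_1 = 10: Horner steps 10 → 0 → 10, so m(10) = 10.
  α_2 = 2: Horner steps 10 → 11 → 6, so m(2) = 6.
  α_3 = 1: Horner steps 10 → 1 → 11, so m(1) = 11.
  α_4 = 7: Horner steps 10 → 9 → 8, so m(7) = 8.
  α_5 = 8: Horner steps 10 → 6 → 6, so m(8) = 6.
  α_6 = 4: Horner steps 10 → 5 → 4, so m(4) = 4.
Codeword c = [10, 6, 11, 8, 6, 4] ∈ F_13^6.


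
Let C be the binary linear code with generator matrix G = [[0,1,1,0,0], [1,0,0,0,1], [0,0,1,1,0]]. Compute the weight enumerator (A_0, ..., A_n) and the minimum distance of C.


Weight distribution: A_0 = 1, A_2 = 4, A_4 = 3. Minimum distance d = 2.

Enumerate all 2^3 = 8 messages m ∈ F_2^3.
For each, compute codeword c = mG in F_2^5, then tally its weight.
  m = 000 → c = 00000, weight = 0.
  m = 100 → c = 01100, weight = 2.
  m = 010 → c = 10001, weight = 2.
  m = 110 → c = 11101, weight = 4.
  m = 001 → c = 00110, weight = 2.
  m = 101 → c = 01010, weight = 2.
  m = 011 → c = 10111, weight = 4.
  m = 111 → c = 11011, weight = 4.
Tally weights:
  weight 0: 1 codewords.
  weight 2: 4 codewords.
  weight 4: 3 codewords.
Minimum distance d = smallest w > 0 with A_w > 0 = 2.
Sanity: Σ A_w = 8 = 2^3 = 8 ✓.


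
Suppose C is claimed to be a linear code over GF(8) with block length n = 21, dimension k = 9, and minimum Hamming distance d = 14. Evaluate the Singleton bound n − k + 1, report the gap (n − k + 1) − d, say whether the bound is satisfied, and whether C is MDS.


Singleton RHS = n − k + 1 = 13, slack = -1, bound violated (no such code; not MDS).

Singleton bound: d ≤ n − k + 1.
Here n = 21, k = 9, so n − k + 1 = 13.
Given d = 14, check d ≤ 13: NO.
Slack = (n − k + 1) − d = -1.
The slack is negative: d = 14 exceeds n − k + 1 = 13 by 1, so the Singleton bound is violated and no linear [21, 9, 14]_8 code can exist. In particular it is not MDS (MDS requires d = n − k + 1 exactly).
Description: the claimed parameters are [21, 9, 14]_8; such a code would be impossible (violates the Singleton bound).


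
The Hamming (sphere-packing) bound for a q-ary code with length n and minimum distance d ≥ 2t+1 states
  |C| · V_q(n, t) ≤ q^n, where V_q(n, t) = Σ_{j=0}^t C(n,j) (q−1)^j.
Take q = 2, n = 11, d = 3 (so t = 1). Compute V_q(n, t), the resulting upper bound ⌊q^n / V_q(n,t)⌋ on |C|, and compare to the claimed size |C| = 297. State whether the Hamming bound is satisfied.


V_q(n, t) = 12, q^n = 2048, Hamming bound = 170, |C| = 297 > bound (violated).

Step 1: Compute V_q(n, t) = Σ_{j=0}^1 C(n, j) (q−1)^j.
  j = 0: C(11,0)·(1)^0 = 1·1 = 1.
  j = 1: C(11,1)·(1)^1 = 11·1 = 11.
  V_q(n, t) = 1 + 11 = 12.
Step 2: q^n = 2^11 = 2048.
Step 3: Hamming bound ⌊q^n / V_q(n,t)⌋ = ⌊2048/12⌋ = 170.
Step 4: Compare |C| = 297 to 170: violated.
The claimed |C| lies above the Hamming bound, so no 2-ary code of length 11 with d ≥ 3 can have 297 codewords.


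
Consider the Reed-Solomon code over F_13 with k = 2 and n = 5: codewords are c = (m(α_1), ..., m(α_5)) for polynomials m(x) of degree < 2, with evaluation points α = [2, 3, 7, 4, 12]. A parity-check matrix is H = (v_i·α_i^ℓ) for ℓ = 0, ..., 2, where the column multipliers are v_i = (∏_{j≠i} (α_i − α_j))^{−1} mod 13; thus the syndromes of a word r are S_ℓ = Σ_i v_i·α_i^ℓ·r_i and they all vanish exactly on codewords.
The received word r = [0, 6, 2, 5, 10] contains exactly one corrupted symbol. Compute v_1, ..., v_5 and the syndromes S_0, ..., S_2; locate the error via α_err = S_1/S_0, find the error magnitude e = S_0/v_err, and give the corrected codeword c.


S = (5, 10, 7), error at position 1, error magnitude e = 6, c = [7, 6, 2, 5, 10].

Step 1: column multipliers v_i = (∏_{j≠i}(α_i − α_j))^{−1} mod 13.
  i = 1 (α = 2): (2−3)(2−7)(2−4)(2−12) = (−1)·(−5)·(−2)·(−10) = 100 ≡ 9, so v_1 = 9^{−1} = 3 (mod 13).
  i = 2 (α = 3): (3−2)(3−7)(3−4)(3−12) = 1·(−4)·(−1)·(−9) = −36 ≡ 3, so v_2 = 3^{−1} = 9 (mod 13).
  i = 3 (α = 7): (7−2)(7−3)(7−4)(7−12) = 5·4·3·(−5) = −300 ≡ 12, so v_3 = 12^{−1} = 12 (mod 13).
  i = 4 (α = 4): (4−2)(4−3)(4−7)(4−12) = 2·1·(−3)·(−8) = 48 ≡ 9, so v_4 = 9^{−1} = 3 (mod 13).
  i = 5 (α = 12): (12−2)(12−3)(12−7)(12−4) = 10·9·5·8 = 3600 ≡ 12, so v_5 = 12^{−1} = 12 (mod 13).
  v = [3, 9, 12, 3, 12].
Step 2: syndromes of r = [0, 6, 2, 5, 10] (all sums mod 13).
  S_0 = Σ v_i r_i = 3·0 + 9·6 + 12·2 + 3·5 + 12·10 = 213 ≡ 5.
  S_1 = Σ v_i α_i r_i = 3·2·0 + 9·3·6 + 12·7·2 + 3·4·5 + 12·12·10 = 1830 ≡ 10.
  α_i^2 mod 13 = [4, 9, 10, 3, 1].
  S_2 = Σ v_i α_i^2 r_i = 3·4·0 + 9·9·6 + 12·10·2 + 3·3·5 + 12·1·10 = 891 ≡ 7.
  S = (5, 10, 7) ≠ 0, so r is not a codeword (an error is present).
Step 3: locate the error. For a single error e at position i, S_ℓ = v_i·e·α_i^ℓ, so α_err = S_1/S_0.
  S_0^{−1} = 5^{−1} = 8 (mod 13), so α_err = 10·8 = 80 ≡ 2 = α_1. Error position i = 1.
  Consistency check: S_2/S_1 = 7·4 = 28 ≡ 2 = α_err ✓ (single-error assumption holds).
Step 4: error magnitude e = S_0/v_1 = S_0·∏_{j≠1}(α_1 − α_j) = 5·9 = 45 ≡ 6 (mod 13).
Step 5: correct position 1: c_1 = r_1 − e = 0 − 6 ≡ 7 (mod 13). Hence c = [7, 6, 2, 5, 10].
  Check: interpolating c through the α_i gives m(x) = 9 + 12·x (degree < 2) with m(α_i) = c_i for every i, so c is indeed a codeword.


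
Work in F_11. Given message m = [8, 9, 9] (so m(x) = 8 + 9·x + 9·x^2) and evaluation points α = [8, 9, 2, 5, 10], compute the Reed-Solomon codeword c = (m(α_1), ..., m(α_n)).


c = [7, 4, 7, 3, 8]

Message polynomial: m(x) = 8 + 9·x + 9·x^2 (mod 11).
For each evaluation point α_i, compute m(α_i) mod 11:
  α_1 = 8: Horner steps 9 → 4 → 7, so m(8) = 7.
  α_2 = 9: Horner steps 9 → 2 → 4, so m(9) = 4.
  α_3 = 2: Horner steps 9 → 5 → 7, so m(2) = 7.
  α_4 = 5: Horner steps 9 → 10 → 3, so m(5) = 3.
  α_5 = 10: Horner steps 9 → 0 → 8, so m(10) = 8.
Codeword c = [7, 4, 7, 3, 8] ∈ F_11^5.


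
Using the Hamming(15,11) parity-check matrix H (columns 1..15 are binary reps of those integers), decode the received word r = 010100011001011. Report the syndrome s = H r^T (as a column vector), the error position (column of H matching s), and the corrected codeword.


s = (1, 0, 1, 0)^T, error position = 10, corrected codeword c = 010100011101011

Compute s = H r^T mod 2 one row at a time:
  s_1 = 1 + 1 + 0 + 0 + 1 + 0 + 1 + 1 = 5 ≡ 1 (mod 2).
  s_2 = 1 + 0 + 0 + 0 + 1 + 0 + 1 + 1 = 4 ≡ 0 (mod 2).
  s_3 = 1 + 0 + 0 + 0 + 0 + 0 + 1 + 1 = 3 ≡ 1 (mod 2).
  s_4 = 0 + 0 + 0 + 0 + 1 + 0 + 0 + 1 = 2 ≡ 0 (mod 2).
s = (1, 0, 1, 0)^T — this equals column 10 of H (binary 1010), so error is at position 10.
Correct: flip bit 10 of r = 010100011001011 to get c = 010100011101011.


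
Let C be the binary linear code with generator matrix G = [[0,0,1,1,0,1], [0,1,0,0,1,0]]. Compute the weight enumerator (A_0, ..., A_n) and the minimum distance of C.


Weight distribution: A_0 = 1, A_2 = 1, A_3 = 1, A_5 = 1. Minimum distance d = 2.

Enumerate all 2^2 = 4 messages m ∈ F_2^2.
For each, compute codeword c = mG in F_2^6, then tally its weight.
  m = 00 → c = 000000, weight = 0.
  m = 10 → c = 001101, weight = 3.
  m = 01 → c = 010010, weight = 2.
  m = 11 → c = 011111, weight = 5.
Tally weights:
  weight 0: 1 codewords.
  weight 2: 1 codewords.
  weight 3: 1 codewords.
  weight 5: 1 codewords.
Minimum distance d = smallest w > 0 with A_w > 0 = 2.
Sanity: Σ A_w = 4 = 2^2 = 4 ✓.


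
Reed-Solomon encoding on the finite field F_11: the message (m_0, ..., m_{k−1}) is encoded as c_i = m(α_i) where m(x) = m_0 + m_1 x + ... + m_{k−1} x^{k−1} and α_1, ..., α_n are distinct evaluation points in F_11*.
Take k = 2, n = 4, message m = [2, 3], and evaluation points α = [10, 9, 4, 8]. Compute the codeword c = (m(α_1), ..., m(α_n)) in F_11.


c = [10, 7, 3, 4]

Message polynomial: m(x) = 2 + 3·x (mod 11).
For each evaluation point α_i, compute m(α_i) mod 11:
  α_1 = 10: Horner steps 3 → 10, so m(10) = 10.
  α_2 = 9: Horner steps 3 → 7, so m(9) = 7.
  α_3 = 4: Horner steps 3 → 3, so m(4) = 3.
  α_4 = 8: Horner steps 3 → 4, so m(8) = 4.
Codeword c = [10, 7, 3, 4] ∈ F_11^4.


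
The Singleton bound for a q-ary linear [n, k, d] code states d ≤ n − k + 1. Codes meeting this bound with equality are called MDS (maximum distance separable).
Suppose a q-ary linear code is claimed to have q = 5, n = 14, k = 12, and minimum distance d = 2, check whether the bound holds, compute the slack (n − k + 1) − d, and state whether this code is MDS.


Singleton RHS = n − k + 1 = 3, slack = 1, bound satisfied, not MDS.

Singleton bound: d ≤ n − k + 1.
Here n = 14, k = 12, so n − k + 1 = 3.
Given d = 2, check d ≤ 3: YES.
Slack = (n − k + 1) − d = 1.
The code is NOT MDS (slack = 1 > 0).
Description: the claimed parameters are [14, 12, 2]_5; such a code would be non-MDS.


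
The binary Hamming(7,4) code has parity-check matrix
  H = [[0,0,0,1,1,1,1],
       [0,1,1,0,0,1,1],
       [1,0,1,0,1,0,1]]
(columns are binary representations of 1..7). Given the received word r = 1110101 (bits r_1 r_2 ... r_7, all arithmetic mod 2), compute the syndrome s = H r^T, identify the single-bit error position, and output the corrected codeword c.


s = (0, 1, 0)^T, error position = 2, corrected codeword c = 1010101

Compute s = H r^T mod 2 one row at a time:
  s_1 = 0 + 1 + 0 + 1 = 2 ≡ 0 (mod 2).
  s_2 = 1 + 1 + 0 + 1 = 3 ≡ 1 (mod 2).
  s_3 = 1 + 1 + 1 + 1 = 4 ≡ 0 (mod 2).
s = (0, 1, 0)^T — this equals column 2 of H (binary 010), so error is at position 2.
Correct: flip bit 2 of r = 1110101 to get c = 1010101.


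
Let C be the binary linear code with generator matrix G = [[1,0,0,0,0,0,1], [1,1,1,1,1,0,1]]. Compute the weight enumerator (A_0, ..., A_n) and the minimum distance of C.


Weight distribution: A_0 = 1, A_2 = 1, A_4 = 1, A_6 = 1. Minimum distance d = 2.

Enumerate all 2^2 = 4 messages m ∈ F_2^2.
For each, compute codeword c = mG in F_2^7, then tally its weight.
  m = 00 → c = 0000000, weight = 0.
  m = 10 → c = 1000001, weight = 2.
  m = 01 → c = 1111101, weight = 6.
  m = 11 → c = 0111100, weight = 4.
Tally weights:
  weight 0: 1 codewords.
  weight 2: 1 codewords.
  weight 4: 1 codewords.
  weight 6: 1 codewords.
Minimum distance d = smallest w > 0 with A_w > 0 = 2.
Sanity: Σ A_w = 4 = 2^2 = 4 ✓.


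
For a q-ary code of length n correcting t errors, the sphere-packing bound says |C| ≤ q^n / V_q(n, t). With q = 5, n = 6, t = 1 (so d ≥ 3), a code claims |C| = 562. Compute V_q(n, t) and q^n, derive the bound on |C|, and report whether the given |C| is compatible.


V_q(n, t) = 25, q^n = 15625, Hamming bound = 625, |C| = 562 ≤ bound (satisfied).

Step 1: Compute V_q(n, t) = Σ_{j=0}^1 C(n, j) (q−1)^j.
  j = 0: C(6,0)·(4)^0 = 1·1 = 1.
  j = 1: C(6,1)·(4)^1 = 6·4 = 24.
  V_q(n, t) = 1 + 24 = 25.
Step 2: q^n = 5^6 = 15625.
Step 3: Hamming bound ⌊q^n / V_q(n,t)⌋ = ⌊15625/25⌋ = 625.
Step 4: Compare |C| = 562 to 625: satisfied.
The claimed |C| lies below the Hamming bound.


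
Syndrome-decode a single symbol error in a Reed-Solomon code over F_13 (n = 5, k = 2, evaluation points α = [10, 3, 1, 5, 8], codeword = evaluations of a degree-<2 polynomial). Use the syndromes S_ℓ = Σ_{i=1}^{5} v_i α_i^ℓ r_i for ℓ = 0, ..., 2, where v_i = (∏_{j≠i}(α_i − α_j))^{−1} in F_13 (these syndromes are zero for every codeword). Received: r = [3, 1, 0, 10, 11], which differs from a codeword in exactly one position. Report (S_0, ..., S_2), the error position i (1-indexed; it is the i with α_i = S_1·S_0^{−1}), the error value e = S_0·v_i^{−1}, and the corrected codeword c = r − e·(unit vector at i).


S = (3, 9, 1), error at position 2, error magnitude e = 9, c = [3, 5, 0, 10, 11].

Step 1: column multipliers v_i = (∏_{j≠i}(α_i − α_j))^{−1} mod 13.
  i = 1 (α = 10): (10−3)(10−1)(10−5)(10−8) = 7·9·5·2 = 630 ≡ 6, so v_1 = 6^{−1} = 11 (mod 13).
  i = 2 (α = 3): (3−10)(3−1)(3−5)(3−8) = (−7)·2·(−2)·(−5) = −140 ≡ 3, so v_2 = 3^{−1} = 9 (mod 13).
  i = 3 (α = 1): (1−10)(1−3)(1−5)(1−8) = (−9)·(−2)·(−4)·(−7) = 504 ≡ 10, so v_3 = 10^{−1} = 4 (mod 13).
  i = 4 (α = 5): (5−10)(5−3)(5−1)(5−8) = (−5)·2·4·(−3) = 120 ≡ 3, so v_4 = 3^{−1} = 9 (mod 13).
  i = 5 (α = 8): (8−10)(8−3)(8−1)(8−5) = (−2)·5·7·3 = −210 ≡ 11, so v_5 = 11^{−1} = 6 (mod 13).
  v = [11, 9, 4, 9, 6].
Step 2: syndromes of r = [3, 1, 0, 10, 11] (all sums mod 13).
  S_0 = Σ v_i r_i = 11·3 + 9·1 + 4·0 + 9·10 + 6·11 = 198 ≡ 3.
  S_1 = Σ v_i α_i r_i = 11·10·3 + 9·3·1 + 4·1·0 + 9·5·10 + 6·8·11 = 1335 ≡ 9.
  α_i^2 mod 13 = [9, 9, 1, 12, 12].
  S_2 = Σ v_i α_i^2 r_i = 11·9·3 + 9·9·1 + 4·1·0 + 9·12·10 + 6·12·11 = 2250 ≡ 1.
  S = (3, 9, 1) ≠ 0, so r is not a codeword (an error is present).
Step 3: locate the error. For a single error e at position i, S_ℓ = v_i·e·α_i^ℓ, so α_err = S_1/S_0.
  S_0^{−1} = 3^{−1} = 9 (mod 13), so α_err = 9·9 = 81 ≡ 3 = α_2. Error position i = 2.
  Consistency check: S_2/S_1 = 1·3 = 3 ≡ 3 = α_err ✓ (single-error assumption holds).
Step 4: error magnitude e = S_0/v_2 = S_0·∏_{j≠2}(α_2 − α_j) = 3·3 = 9 ≡ 9 (mod 13).
Step 5: correct position 2: c_2 = r_2 − e = 1 − 9 ≡ 5 (mod 13). Hence c = [3, 5, 0, 10, 11].
  Check: interpolating c through the α_i gives m(x) = 4 + 9·x (degree < 2) with m(α_i) = c_i for every i, so c is indeed a codeword.


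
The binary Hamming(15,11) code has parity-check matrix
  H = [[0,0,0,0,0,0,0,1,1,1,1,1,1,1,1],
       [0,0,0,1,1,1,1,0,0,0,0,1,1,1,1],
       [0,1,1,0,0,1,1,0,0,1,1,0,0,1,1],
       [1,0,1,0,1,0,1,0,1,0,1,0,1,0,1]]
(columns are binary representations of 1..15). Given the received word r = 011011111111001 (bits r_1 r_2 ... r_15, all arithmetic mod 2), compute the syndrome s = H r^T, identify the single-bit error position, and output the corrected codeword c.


s = (0, 1, 1, 0)^T, error position = 6, corrected codeword c = 011010111111001

Compute s = H r^T mod 2 one row at a time:
  s_1 = 1 + 1 + 1 + 1 + 1 + 0 + 0 + 1 = 6 ≡ 0 (mod 2).
  s_2 = 0 + 1 + 1 + 1 + 1 + 0 + 0 + 1 = 5 ≡ 1 (mod 2).
  s_3 = 1 + 1 + 1 + 1 + 1 + 1 + 0 + 1 = 7 ≡ 1 (mod 2).
  s_4 = 0 + 1 + 1 + 1 + 1 + 1 + 0 + 1 = 6 ≡ 0 (mod 2).
s = (0, 1, 1, 0)^T — this equals column 6 of H (binary 0110), so error is at position 6.
Correct: flip bit 6 of r = 011011111111001 to get c = 011010111111001.


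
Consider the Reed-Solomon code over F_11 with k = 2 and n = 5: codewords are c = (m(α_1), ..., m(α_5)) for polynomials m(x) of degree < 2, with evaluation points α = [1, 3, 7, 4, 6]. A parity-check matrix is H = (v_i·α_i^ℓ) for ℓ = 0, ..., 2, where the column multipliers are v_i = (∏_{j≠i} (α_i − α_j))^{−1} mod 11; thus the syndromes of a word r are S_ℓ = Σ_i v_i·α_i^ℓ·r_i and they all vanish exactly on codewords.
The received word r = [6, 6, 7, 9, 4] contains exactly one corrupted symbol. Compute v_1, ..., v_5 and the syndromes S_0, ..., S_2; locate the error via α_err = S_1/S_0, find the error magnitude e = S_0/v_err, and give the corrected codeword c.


S = (7, 7, 7), error at position 1, error magnitude e = 6, c = [0, 6, 7, 9, 4].

Step 1: column multipliers v_i = (∏_{j≠i}(α_i − α_j))^{−1} mod 11.
  i = 1 (α = 1): (1−3)(1−7)(1−4)(1−6) = (−2)·(−6)·(−3)·(−5) = 180 ≡ 4, so v_1 = 4^{−1} = 3 (mod 11).
  i = 2 (α = 3): (3−1)(3−7)(3−4)(3−6) = 2·(−4)·(−1)·(−3) = −24 ≡ 9, so v_2 = 9^{−1} = 5 (mod 11).
  i = 3 (α = 7): (7−1)(7−3)(7−4)(7−6) = 6·4·3·1 = 72 ≡ 6, so v_3 = 6^{−1} = 2 (mod 11).
  i = 4 (α = 4): (4−1)(4−3)(4−7)(4−6) = 3·1·(−3)·(−2) = 18 ≡ 7, so v_4 = 7^{−1} = 8 (mod 11).
  i = 5 (α = 6): (6−1)(6−3)(6−7)(6−4) = 5·3·(−1)·2 = −30 ≡ 3, so v_5 = 3^{−1} = 4 (mod 11).
  v = [3, 5, 2, 8, 4].
Step 2: syndromes of r = [6, 6, 7, 9, 4] (all sums mod 11).
  S_0 = Σ v_i r_i = 3·6 + 5·6 + 2·7 + 8·9 + 4·4 = 150 ≡ 7.
  S_1 = Σ v_i α_i r_i = 3·1·6 + 5·3·6 + 2·7·7 + 8·4·9 + 4·6·4 = 590 ≡ 7.
  α_i^2 mod 11 = [1, 9, 5, 5, 3].
  S_2 = Σ v_i α_i^2 r_i = 3·1·6 + 5·9·6 + 2·5·7 + 8·5·9 + 4·3·4 = 766 ≡ 7.
  S = (7, 7, 7) ≠ 0, so r is not a codeword (an error is present).
Step 3: locate the error. For a single error e at position i, S_ℓ = v_i·e·α_i^ℓ, so α_err = S_1/S_0.
  S_0^{−1} = 7^{−1} = 8 (mod 11), so α_err = 7·8 = 56 ≡ 1 = α_1. Error position i = 1.
  Consistency check: S_2/S_1 = 7·8 = 56 ≡ 1 = α_err ✓ (single-error assumption holds).
Step 4: error magnitude e = S_0/v_1 = S_0·∏_{j≠1}(α_1 − α_j) = 7·4 = 28 ≡ 6 (mod 11).
Step 5: correct position 1: c_1 = r_1 − e = 6 − 6 ≡ 0 (mod 11). Hence c = [0, 6, 7, 9, 4].
  Check: interpolating c through the α_i gives m(x) = 8 + 3·x (degree < 2) with m(α_i) = c_i for every i, so c is indeed a codeword.


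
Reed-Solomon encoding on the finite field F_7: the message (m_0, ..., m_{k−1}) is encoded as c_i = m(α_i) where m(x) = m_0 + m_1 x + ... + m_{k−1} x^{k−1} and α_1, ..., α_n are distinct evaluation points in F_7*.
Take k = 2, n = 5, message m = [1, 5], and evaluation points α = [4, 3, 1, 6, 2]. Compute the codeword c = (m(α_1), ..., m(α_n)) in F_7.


c = [0, 2, 6, 3, 4]

Message polynomial: m(x) = 1 + 5·x (mod 7).
For each evaluation point α_i, compute m(α_i) mod 7:
  α_1 = 4: Horner steps 5 → 0, so m(4) = 0.
  α_2 = 3: Horner steps 5 → 2, so m(3) = 2.
  α_3 = 1: Horner steps 5 → 6, so m(1) = 6.
  α_4 = 6: Horner steps 5 → 3, so m(6) = 3.
  α_5 = 2: Horner steps 5 → 4, so m(2) = 4.
Codeword c = [0, 2, 6, 3, 4] ∈ F_7^5.


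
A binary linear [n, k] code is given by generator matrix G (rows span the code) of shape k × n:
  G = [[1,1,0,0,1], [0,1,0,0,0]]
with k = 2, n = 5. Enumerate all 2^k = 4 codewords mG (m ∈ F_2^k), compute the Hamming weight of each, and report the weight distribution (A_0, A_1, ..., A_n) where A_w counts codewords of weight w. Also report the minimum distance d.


Weight distribution: A_0 = 1, A_1 = 1, A_2 = 1, A_3 = 1. Minimum distance d = 1.

Enumerate all 2^2 = 4 messages m ∈ F_2^2.
For each, compute codeword c = mG in F_2^5, then tally its weight.
  m = 00 → c = 00000, weight = 0.
  m = 10 → c = 11001, weight = 3.
  m = 01 → c = 01000, weight = 1.
  m = 11 → c = 10001, weight = 2.
Tally weights:
  weight 0: 1 codewords.
  weight 1: 1 codewords.
  weight 2: 1 codewords.
  weight 3: 1 codewords.
Minimum distance d = smallest w > 0 with A_w > 0 = 1.
Sanity: Σ A_w = 4 = 2^2 = 4 ✓.


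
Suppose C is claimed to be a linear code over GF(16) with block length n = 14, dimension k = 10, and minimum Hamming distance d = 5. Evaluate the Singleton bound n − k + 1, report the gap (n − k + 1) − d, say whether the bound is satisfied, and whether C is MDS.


Singleton RHS = n − k + 1 = 5, slack = 0, bound satisfied, MDS.

Singleton bound: d ≤ n − k + 1.
Here n = 14, k = 10, so n − k + 1 = 5.
Given d = 5, check d ≤ 5: YES.
Slack = (n − k + 1) − d = 0.
The code is MDS (slack = 0).
Description: the claimed parameters are [14, 10, 5]_16; such a code would be MDS (meets Singleton bound).


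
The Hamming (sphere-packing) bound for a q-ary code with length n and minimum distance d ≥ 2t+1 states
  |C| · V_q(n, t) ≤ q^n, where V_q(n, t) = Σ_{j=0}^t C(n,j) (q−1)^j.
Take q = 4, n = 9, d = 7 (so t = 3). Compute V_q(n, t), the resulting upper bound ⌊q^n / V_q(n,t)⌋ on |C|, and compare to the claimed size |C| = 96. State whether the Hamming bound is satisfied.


V_q(n, t) = 2620, q^n = 262144, Hamming bound = 100, |C| = 96 ≤ bound (satisfied).

Step 1: Compute V_q(n, t) = Σ_{j=0}^3 C(n, j) (q−1)^j.
  j = 0: C(9,0)·(3)^0 = 1·1 = 1.
  j = 1: C(9,1)·(3)^1 = 9·3 = 27.
  j = 2: C(9,2)·(3)^2 = 36·9 = 324.
  j = 3: C(9,3)·(3)^3 = 84·27 = 2268.
  V_q(n, t) = 1 + 27 + 324 + 2268 = 2620.
Step 2: q^n = 4^9 = 262144.
Step 3: Hamming bound ⌊q^n / V_q(n,t)⌋ = ⌊262144/2620⌋ = 100.
Step 4: Compare |C| = 96 to 100: satisfied.
The claimed |C| lies below the Hamming bound.


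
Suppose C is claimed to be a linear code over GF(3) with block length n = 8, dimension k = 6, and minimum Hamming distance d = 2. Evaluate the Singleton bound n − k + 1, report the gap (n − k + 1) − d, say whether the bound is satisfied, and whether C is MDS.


Singleton RHS = n − k + 1 = 3, slack = 1, bound satisfied, not MDS.

Singleton bound: d ≤ n − k + 1.
Here n = 8, k = 6, so n − k + 1 = 3.
Given d = 2, check d ≤ 3: YES.
Slack = (n − k + 1) − d = 1.
The code is NOT MDS (slack = 1 > 0).
Description: the claimed parameters are [8, 6, 2]_3; such a code would be non-MDS.


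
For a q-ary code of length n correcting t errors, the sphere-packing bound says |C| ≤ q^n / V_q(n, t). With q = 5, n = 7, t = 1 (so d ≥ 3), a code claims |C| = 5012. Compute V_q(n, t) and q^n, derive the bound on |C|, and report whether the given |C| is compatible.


V_q(n, t) = 29, q^n = 78125, Hamming bound = 2693, |C| = 5012 > bound (violated).

Step 1: Compute V_q(n, t) = Σ_{j=0}^1 C(n, j) (q−1)^j.
  j = 0: C(7,0)·(4)^0 = 1·1 = 1.
  j = 1: C(7,1)·(4)^1 = 7·4 = 28.
  V_q(n, t) = 1 + 28 = 29.
Step 2: q^n = 5^7 = 78125.
Step 3: Hamming bound ⌊q^n / V_q(n,t)⌋ = ⌊78125/29⌋ = 2693.
Step 4: Compare |C| = 5012 to 2693: violated.
The claimed |C| lies above the Hamming bound, so no 5-ary code of length 7 with d ≥ 3 can have 5012 codewords.


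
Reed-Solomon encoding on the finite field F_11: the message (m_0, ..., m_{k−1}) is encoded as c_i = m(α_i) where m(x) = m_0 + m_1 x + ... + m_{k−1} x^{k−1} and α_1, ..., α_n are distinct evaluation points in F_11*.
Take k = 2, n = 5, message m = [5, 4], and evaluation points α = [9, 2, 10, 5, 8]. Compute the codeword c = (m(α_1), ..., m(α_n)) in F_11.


c = [8, 2, 1, 3, 4]

Message polynomial: m(x) = 5 + 4·x (mod 11).
For each evaluation point α_i, compute m(α_i) mod 11:
  α_1 = 9: Horner steps 4 → 8, so m(9) = 8.
  α_2 = 2: Horner steps 4 → 2, so m(2) = 2.
  α_3 = 10: Horner steps 4 → 1, so m(10) = 1.
  α_4 = 5: Horner steps 4 → 3, so m(5) = 3.
  α_5 = 8: Horner steps 4 → 4, so m(8) = 4.
Codeword c = [8, 2, 1, 3, 4] ∈ F_11^5.


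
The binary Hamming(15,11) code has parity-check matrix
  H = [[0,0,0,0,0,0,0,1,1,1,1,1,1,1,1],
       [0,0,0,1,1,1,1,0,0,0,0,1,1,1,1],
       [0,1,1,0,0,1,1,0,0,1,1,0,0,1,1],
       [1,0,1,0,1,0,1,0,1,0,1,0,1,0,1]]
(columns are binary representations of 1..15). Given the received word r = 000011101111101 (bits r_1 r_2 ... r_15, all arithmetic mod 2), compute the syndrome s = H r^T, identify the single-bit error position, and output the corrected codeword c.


s = (0, 0, 1, 0)^T, error position = 2, corrected codeword c = 010011101111101

Compute s = H r^T mod 2 one row at a time:
  s_1 = 0 + 1 + 1 + 1 + 1 + 1 + 0 + 1 = 6 ≡ 0 (mod 2).
  s_2 = 0 + 1 + 1 + 1 + 1 + 1 + 0 + 1 = 6 ≡ 0 (mod 2).
  s_3 = 0 + 0 + 1 + 1 + 1 + 1 + 0 + 1 = 5 ≡ 1 (mod 2).
  s_4 = 0 + 0 + 1 + 1 + 1 + 1 + 1 + 1 = 6 ≡ 0 (mod 2).
s = (0, 0, 1, 0)^T — this equals column 2 of H (binary 0010), so error is at position 2.
Correct: flip bit 2 of r = 000011101111101 to get c = 010011101111101.


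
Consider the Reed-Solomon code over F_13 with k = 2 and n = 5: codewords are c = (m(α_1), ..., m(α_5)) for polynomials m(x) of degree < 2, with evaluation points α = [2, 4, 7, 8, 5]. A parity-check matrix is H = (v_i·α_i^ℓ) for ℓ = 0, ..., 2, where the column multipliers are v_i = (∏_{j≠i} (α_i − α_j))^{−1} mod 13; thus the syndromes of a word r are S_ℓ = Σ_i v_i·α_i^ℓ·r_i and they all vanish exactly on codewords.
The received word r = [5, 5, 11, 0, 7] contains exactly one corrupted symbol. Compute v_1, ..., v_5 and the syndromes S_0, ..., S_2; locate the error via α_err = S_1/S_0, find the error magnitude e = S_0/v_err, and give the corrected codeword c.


S = (11, 9, 5), error at position 1, error magnitude e = 4, c = [1, 5, 11, 0, 7].

Step 1: column multipliers v_i = (∏_{j≠i}(α_i − α_j))^{−1} mod 13.
  i = 1 (α = 2): (2−4)(2−7)(2−8)(2−5) = (−2)·(−5)·(−6)·(−3) = 180 ≡ 11, so v_1 = 11^{−1} = 6 (mod 13).
  i = 2 (α = 4): (4−2)(4−7)(4−8)(4−5) = 2·(−3)·(−4)·(−1) = −24 ≡ 2, so v_2 = 2^{−1} = 7 (mod 13).
  i = 3 (α = 7): (7−2)(7−4)(7−8)(7−5) = 5·3·(−1)·2 = −30 ≡ 9, so v_3 = 9^{−1} = 3 (mod 13).
  i = 4 (α = 8): (8−2)(8−4)(8−7)(8−5) = 6·4·1·3 = 72 ≡ 7, so v_4 = 7^{−1} = 2 (mod 13).
  i = 5 (α = 5): (5−2)(5−4)(5−7)(5−8) = 3·1·(−2)·(−3) = 18 ≡ 5, so v_5 = 5^{−1} = 8 (mod 13).
  v = [6, 7, 3, 2, 8].
Step 2: syndromes of r = [5, 5, 11, 0, 7] (all sums mod 13).
  S_0 = Σ v_i r_i = 6·5 + 7·5 + 3·11 + 2·0 + 8·7 = 154 ≡ 11.
  S_1 = Σ v_i α_i r_i = 6·2·5 + 7·4·5 + 3·7·11 + 2·8·0 + 8·5·7 = 711 ≡ 9.
  α_i^2 mod 13 = [4, 3, 10, 12, 12].
  S_2 = Σ v_i α_i^2 r_i = 6·4·5 + 7·3·5 + 3·10·11 + 2·12·0 + 8·12·7 = 1227 ≡ 5.
  S = (11, 9, 5) ≠ 0, so r is not a codeword (an error is present).
Step 3: locate the error. For a single error e at position i, S_ℓ = v_i·e·α_i^ℓ, so α_err = S_1/S_0.
  S_0^{−1} = 11^{−1} = 6 (mod 13), so α_err = 9·6 = 54 ≡ 2 = α_1. Error position i = 1.
  Consistency check: S_2/S_1 = 5·3 = 15 ≡ 2 = α_err ✓ (single-error assumption holds).
Step 4: error magnitude e = S_0/v_1 = S_0·∏_{j≠1}(α_1 − α_j) = 11·11 = 121 ≡ 4 (mod 13).
Step 5: correct position 1: c_1 = r_1 − e = 5 − 4 ≡ 1 (mod 13). Hence c = [1, 5, 11, 0, 7].
  Check: interpolating c through the α_i gives m(x) = 10 + 2·x (degree < 2) with m(α_i) = c_i for every i, so c is indeed a codeword.


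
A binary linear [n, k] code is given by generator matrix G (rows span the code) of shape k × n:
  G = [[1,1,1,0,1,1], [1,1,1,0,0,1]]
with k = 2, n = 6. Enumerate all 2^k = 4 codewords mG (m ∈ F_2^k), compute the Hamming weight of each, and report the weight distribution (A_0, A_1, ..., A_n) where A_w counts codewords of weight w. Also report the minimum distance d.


Weight distribution: A_0 = 1, A_1 = 1, A_4 = 1, A_5 = 1. Minimum distance d = 1.

Enumerate all 2^2 = 4 messages m ∈ F_2^2.
For each, compute codeword c = mG in F_2^6, then tally its weight.
  m = 00 → c = 000000, weight = 0.
  m = 10 → c = 111011, weight = 5.
  m = 01 → c = 111001, weight = 4.
  m = 11 → c = 000010, weight = 1.
Tally weights:
  weight 0: 1 codewords.
  weight 1: 1 codewords.
  weight 4: 1 codewords.
  weight 5: 1 codewords.
Minimum distance d = smallest w > 0 with A_w > 0 = 1.
Sanity: Σ A_w = 4 = 2^2 = 4 ✓.


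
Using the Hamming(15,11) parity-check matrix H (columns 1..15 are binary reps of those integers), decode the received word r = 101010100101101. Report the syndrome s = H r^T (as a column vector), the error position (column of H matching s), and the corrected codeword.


s = (0, 1, 0, 0)^T, error position = 4, corrected codeword c = 101110100101101

Compute s = H r^T mod 2 one row at a time:
  s_1 = 0 + 0 + 1 + 0 + 1 + 1 + 0 + 1 = 4 ≡ 0 (mod 2).
  s_2 = 0 + 1 + 0 + 1 + 1 + 1 + 0 + 1 = 5 ≡ 1 (mod 2).
  s_3 = 0 + 1 + 0 + 1 + 1 + 0 + 0 + 1 = 4 ≡ 0 (mod 2).
  s_4 = 1 + 1 + 1 + 1 + 0 + 0 + 1 + 1 = 6 ≡ 0 (mod 2).
s = (0, 1, 0, 0)^T — this equals column 4 of H (binary 0100), so error is at position 4.
Correct: flip bit 4 of r = 101010100101101 to get c = 101110100101101.


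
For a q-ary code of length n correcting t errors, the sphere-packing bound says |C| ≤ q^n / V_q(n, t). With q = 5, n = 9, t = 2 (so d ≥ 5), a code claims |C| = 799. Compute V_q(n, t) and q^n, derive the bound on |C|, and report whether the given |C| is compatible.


V_q(n, t) = 613, q^n = 1953125, Hamming bound = 3186, |C| = 799 ≤ bound (satisfied).

Step 1: Compute V_q(n, t) = Σ_{j=0}^2 C(n, j) (q−1)^j.
  j = 0: C(9,0)·(4)^0 = 1·1 = 1.
  j = 1: C(9,1)·(4)^1 = 9·4 = 36.
  j = 2: C(9,2)·(4)^2 = 36·16 = 576.
  V_q(n, t) = 1 + 36 + 576 = 613.
Step 2: q^n = 5^9 = 1953125.
Step 3: Hamming bound ⌊q^n / V_q(n,t)⌋ = ⌊1953125/613⌋ = 3186.
Step 4: Compare |C| = 799 to 3186: satisfied.
The claimed |C| lies below the Hamming bound.


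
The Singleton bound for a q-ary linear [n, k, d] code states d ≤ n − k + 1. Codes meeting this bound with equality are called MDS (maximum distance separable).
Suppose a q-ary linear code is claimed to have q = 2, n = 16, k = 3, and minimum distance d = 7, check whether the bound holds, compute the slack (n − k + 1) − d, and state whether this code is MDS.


Singleton RHS = n − k + 1 = 14, slack = 7, bound satisfied, not MDS.

Singleton bound: d ≤ n − k + 1.
Here n = 16, k = 3, so n − k + 1 = 14.
Given d = 7, check d ≤ 14: YES.
Slack = (n − k + 1) − d = 7.
The code is NOT MDS (slack = 7 > 0).
Description: the claimed parameters are [16, 3, 7]_2; such a code would be non-MDS.


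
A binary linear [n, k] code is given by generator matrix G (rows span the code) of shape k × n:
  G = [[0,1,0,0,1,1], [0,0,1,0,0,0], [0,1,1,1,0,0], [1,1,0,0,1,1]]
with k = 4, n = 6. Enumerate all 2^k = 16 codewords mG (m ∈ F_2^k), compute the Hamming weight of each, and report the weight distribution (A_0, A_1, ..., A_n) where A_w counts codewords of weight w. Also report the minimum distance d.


Weight distribution: A_0 = 1, A_1 = 2, A_2 = 2, A_3 = 4, A_4 = 5, A_5 = 2. Minimum distance d = 1.

Enumerate all 2^4 = 16 messages m ∈ F_2^4.
For each, compute codeword c = mG in F_2^6, then tally its weight.
  m = 0000 → c = 000000, weight = 0.
  m = 1000 → c = 010011, weight = 3.
  m = 0100 → c = 001000, weight = 1.
  m = 1100 → c = 011011, weight = 4.
  m = 0010 → c = 011100, weight = 3.
  m = 1010 → c = 001111, weight = 4.
  m = 0110 → c = 010100, weight = 2.
  m = 1110 → c = 000111, weight = 3.
  m = 0001 → c = 110011, weight = 4.
  m = 1001 → c = 100000, weight = 1.
  m = 0101 → c = 111011, weight = 5.
  m = 1101 → c = 101000, weight = 2.
  m = 0011 → c = 101111, weight = 5.
  m = 1011 → c = 111100, weight = 4.
  m = 0111 → c = 100111, weight = 4.
  m = 1111 → c = 110100, weight = 3.
Tally weights:
  weight 0: 1 codewords.
  weight 1: 2 codewords.
  weight 2: 2 codewords.
  weight 3: 4 codewords.
  weight 4: 5 codewords.
  weight 5: 2 codewords.
Minimum distance d = smallest w > 0 with A_w > 0 = 1.
Sanity: Σ A_w = 16 = 2^4 = 16 ✓.


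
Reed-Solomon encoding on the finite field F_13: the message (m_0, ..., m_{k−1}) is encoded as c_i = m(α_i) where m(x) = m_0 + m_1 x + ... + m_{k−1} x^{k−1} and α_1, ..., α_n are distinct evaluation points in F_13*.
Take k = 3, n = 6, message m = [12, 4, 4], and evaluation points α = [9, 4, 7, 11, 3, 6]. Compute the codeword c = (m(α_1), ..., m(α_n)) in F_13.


c = [8, 1, 2, 7, 8, 11]

Message polynomial: m(x) = 12 + 4·x + 4·x^2 (mod 13).
For each evaluation point α_i, compute m(α_i) mod 13:
  α_1 = 9: Horner steps 4 → 1 → 8, so m(9) = 8.
  α_2 = 4: Horner steps 4 → 7 → 1, so m(4) = 1.
  α_3 = 7: Horner steps 4 → 6 → 2, so m(7) = 2.
  α_4 = 11: Horner steps 4 → 9 → 7, so m(11) = 7.
  α_5 = 3: Horner steps 4 → 3 → 8, so m(3) = 8.
  α_6 = 6: Horner steps 4 → 2 → 11, so m(6) = 11.
Codeword c = [8, 1, 2, 7, 8, 11] ∈ F_13^6.


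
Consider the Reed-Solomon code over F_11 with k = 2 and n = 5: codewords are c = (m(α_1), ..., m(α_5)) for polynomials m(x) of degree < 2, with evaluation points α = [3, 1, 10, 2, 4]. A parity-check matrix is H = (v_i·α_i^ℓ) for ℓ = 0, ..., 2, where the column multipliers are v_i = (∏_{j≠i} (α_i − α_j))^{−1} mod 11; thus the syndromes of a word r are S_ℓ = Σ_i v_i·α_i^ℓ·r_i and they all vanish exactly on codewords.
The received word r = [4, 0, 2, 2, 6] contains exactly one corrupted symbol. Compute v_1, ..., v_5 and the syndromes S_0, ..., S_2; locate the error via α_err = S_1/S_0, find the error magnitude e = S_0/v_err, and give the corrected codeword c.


S = (5, 6, 5), error at position 3, error magnitude e = 6, c = [4, 0, 7, 2, 6].

Step 1: column multipliers v_i = (∏_{j≠i}(α_i − α_j))^{−1} mod 11.
  i = 1 (α = 3): (3−1)(3−10)(3−2)(3−4) = 2·(−7)·1·(−1) = 14 ≡ 3, so v_1 = 3^{−1} = 4 (mod 11).
  i = 2 (α = 1): (1−3)(1−10)(1−2)(1−4) = (−2)·(−9)·(−1)·(−3) = 54 ≡ 10, so v_2 = 10^{−1} = 10 (mod 11).
  i = 3 (α = 10): (10−3)(10−1)(10−2)(10−4) = 7·9·8·6 = 3024 ≡ 10, so v_3 = 10^{−1} = 10 (mod 11).
  i = 4 (α = 2): (2−3)(2−1)(2−10)(2−4) = (−1)·1·(−8)·(−2) = −16 ≡ 6, so v_4 = 6^{−1} = 2 (mod 11).
  i = 5 (α = 4): (4−3)(4−1)(4−10)(4−2) = 1·3·(−6)·2 = −36 ≡ 8, so v_5 = 8^{−1} = 7 (mod 11).
  v = [4, 10, 10, 2, 7].
Step 2: syndromes of r = [4, 0, 2, 2, 6] (all sums mod 11).
  S_0 = Σ v_i r_i = 4·4 + 10·0 + 10·2 + 2·2 + 7·6 = 82 ≡ 5.
  S_1 = Σ v_i α_i r_i = 4·3·4 + 10·1·0 + 10·10·2 + 2·2·2 + 7·4·6 = 424 ≡ 6.
  α_i^2 mod 11 = [9, 1, 1, 4, 5].
  S_2 = Σ v_i α_i^2 r_i = 4·9·4 + 10·1·0 + 10·1·2 + 2·4·2 + 7·5·6 = 390 ≡ 5.
  S = (5, 6, 5) ≠ 0, so r is not a codeword (an error is present).
Step 3: locate the error. For a single error e at position i, S_ℓ = v_i·e·α_i^ℓ, so α_err = S_1/S_0.
  S_0^{−1} = 5^{−1} = 9 (mod 11), so α_err = 6·9 = 54 ≡ 10 = α_3. Error position i = 3.
  Consistency check: S_2/S_1 = 5·2 = 10 ≡ 10 = α_err ✓ (single-error assumption holds).
Step 4: error magnitude e = S_0/v_3 = S_0·∏_{j≠3}(α_3 − α_j) = 5·10 = 50 ≡ 6 (mod 11).
Step 5: correct position 3: c_3 = r_3 − e = 2 − 6 ≡ 7 (mod 11). Hence c = [4, 0, 7, 2, 6].
  Check: interpolating c through the α_i gives m(x) = 9 + 2·x (degree < 2) with m(α_i) = c_i for every i, so c is indeed a codeword.


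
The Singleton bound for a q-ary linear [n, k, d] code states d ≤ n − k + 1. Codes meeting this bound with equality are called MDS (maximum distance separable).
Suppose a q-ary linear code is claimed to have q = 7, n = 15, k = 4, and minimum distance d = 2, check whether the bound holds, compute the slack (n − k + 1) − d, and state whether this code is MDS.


Singleton RHS = n − k + 1 = 12, slack = 10, bound satisfied, not MDS.

Singleton bound: d ≤ n − k + 1.
Here n = 15, k = 4, so n − k + 1 = 12.
Given d = 2, check d ≤ 12: YES.
Slack = (n − k + 1) − d = 10.
The code is NOT MDS (slack = 10 > 0).
Description: the claimed parameters are [15, 4, 2]_7; such a code would be non-MDS.


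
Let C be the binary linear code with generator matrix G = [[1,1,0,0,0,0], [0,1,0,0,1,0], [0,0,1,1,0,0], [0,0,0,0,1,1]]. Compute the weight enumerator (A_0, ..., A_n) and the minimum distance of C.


Weight distribution: A_0 = 1, A_2 = 7, A_4 = 7, A_6 = 1. Minimum distance d = 2.

Enumerate all 2^4 = 16 messages m ∈ F_2^4.
For each, compute codeword c = mG in F_2^6, then tally its weight.
  m = 0000 → c = 000000, weight = 0.
  m = 1000 → c = 110000, weight = 2.
  m = 0100 → c = 010010, weight = 2.
  m = 1100 → c = 100010, weight = 2.
  m = 0010 → c = 001100, weight = 2.
  m = 1010 → c = 111100, weight = 4.
  m = 0110 → c = 011110, weight = 4.
  m = 1110 → c = 101110, weight = 4.
  m = 0001 → c = 000011, weight = 2.
  m = 1001 → c = 110011, weight = 4.
  m = 0101 → c = 010001, weight = 2.
  m = 1101 → c = 100001, weight = 2.
  m = 0011 → c = 001111, weight = 4.
  m = 1011 → c = 111111, weight = 6.
  m = 0111 → c = 011101, weight = 4.
  m = 1111 → c = 101101, weight = 4.
Tally weights:
  weight 0: 1 codewords.
  weight 2: 7 codewords.
  weight 4: 7 codewords.
  weight 6: 1 codewords.
Minimum distance d = smallest w > 0 with A_w > 0 = 2.
Sanity: Σ A_w = 16 = 2^4 = 16 ✓.
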